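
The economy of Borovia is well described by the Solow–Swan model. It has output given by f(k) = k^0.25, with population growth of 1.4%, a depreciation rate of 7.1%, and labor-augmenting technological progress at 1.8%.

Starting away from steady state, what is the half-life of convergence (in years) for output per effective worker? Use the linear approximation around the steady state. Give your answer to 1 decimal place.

t_½ ≈ 9.0 years

Near the steady state the convergence rate is λ = (1 − α)(n + g + δ).
λ = (1 − 0.25) × 0.103 = 0.75 × 0.103 = 0.07725
Half-life = ln 2 / λ = 0.6931 / 0.07725 ≈ 8.97 years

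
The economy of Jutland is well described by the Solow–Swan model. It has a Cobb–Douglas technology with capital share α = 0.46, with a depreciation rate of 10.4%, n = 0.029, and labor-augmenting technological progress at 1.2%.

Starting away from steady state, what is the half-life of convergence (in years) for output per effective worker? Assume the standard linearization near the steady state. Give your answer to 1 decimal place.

t_½ ≈ 8.9 years

Near the steady state the convergence rate is λ = (1 − α)(n + g + δ).
λ = (1 − 0.46) × 0.145 = 0.54 × 0.145 = 0.0783
Half-life = ln 2 / λ = 0.6931 / 0.0783 ≈ 8.85 years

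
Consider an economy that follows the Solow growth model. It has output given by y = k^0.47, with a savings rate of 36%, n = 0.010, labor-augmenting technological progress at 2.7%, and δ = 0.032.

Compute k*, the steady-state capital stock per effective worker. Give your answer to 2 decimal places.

k* ≈ 22.58

At the steady state, Δk = 0, so s·k^α = (n + g + δ)·k.
Rearranging, k^(1−α) = s / (n + g + δ).
k^0.53 = 0.36 / (0.010 + 0.027 + 0.032) = 0.36 / 0.069 = 5.2174
k* = 5.2174^(1/0.53) ≈ 22.5781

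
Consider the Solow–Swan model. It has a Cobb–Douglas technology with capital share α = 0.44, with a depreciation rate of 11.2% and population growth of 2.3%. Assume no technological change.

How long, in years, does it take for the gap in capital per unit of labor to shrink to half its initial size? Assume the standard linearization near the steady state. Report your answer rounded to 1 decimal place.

t_½ ≈ 9.2 years

Near the steady state the convergence rate is λ = (1 − α)(n + δ).
λ = (1 − 0.44) × 0.135 = 0.56 × 0.135 = 0.0756
Half-life = ln 2 / λ = 0.6931 / 0.0756 ≈ 9.17 years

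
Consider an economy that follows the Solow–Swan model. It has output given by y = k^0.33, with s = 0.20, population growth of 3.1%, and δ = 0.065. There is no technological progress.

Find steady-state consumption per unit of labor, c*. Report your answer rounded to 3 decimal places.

c* = 1.148

In steady state, investment equals break-even investment: s·k^α = (n + δ)·k.
Rearranging, k^(1−α) = s / (n + δ).
k^0.67 = 0.20 / (0.031 + 0.065) = 0.20 / 0.096 = 2.0833
k* = 2.0833^(1/0.67) ≈ 2.9905
y* = (k*)^α = 2.9905^0.33 ≈ 1.4355
c* = (1 − s)·y* = (1 − 0.20) × 1.4355 ≈ 1.1484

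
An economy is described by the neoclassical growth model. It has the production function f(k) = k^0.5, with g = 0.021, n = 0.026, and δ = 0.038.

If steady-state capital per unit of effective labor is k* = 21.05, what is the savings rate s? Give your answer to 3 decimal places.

In steady state, investment equals break-even investment: s·k^α = (n + g + δ)·k.
So s / (n + g + δ) = (k*)^(1−α) = 21.05^0.5 = 4.5880.
Therefore s = 4.5880 × (n + g + δ) = 4.5880 × 0.085 = 0.3900.

s ≈ 0.390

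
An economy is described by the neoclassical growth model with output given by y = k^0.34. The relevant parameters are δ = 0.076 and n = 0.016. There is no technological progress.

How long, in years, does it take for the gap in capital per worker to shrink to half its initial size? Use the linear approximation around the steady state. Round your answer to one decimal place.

t_½ ≈ 11.4 years

Near the steady state the convergence rate is λ = (1 − α)(n + δ).
λ = (1 − 0.34) × 0.092 = 0.66 × 0.092 = 0.06072
Half-life = ln 2 / λ = 0.6931 / 0.06072 ≈ 11.41 years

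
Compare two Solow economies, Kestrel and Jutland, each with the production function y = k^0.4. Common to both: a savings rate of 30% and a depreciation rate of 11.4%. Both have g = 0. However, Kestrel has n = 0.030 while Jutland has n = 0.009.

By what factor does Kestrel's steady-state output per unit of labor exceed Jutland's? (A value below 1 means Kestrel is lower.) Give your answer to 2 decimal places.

y*_K / y*_J ≈ 0.90

Steady-state y* = [s/(n + δ)]^(α/(1−α)), so the ratio is [ (s_K/(n + δ)_K) / (s_J/(n + δ)_J) ]^0.6667.
s_K/(n + δ)_K = 0.30/0.144 = 2.0833; s_J/(n + δ)_J = 0.30/0.123 = 2.4390.
Ratio = (2.0833/2.4390)^0.6667 = 0.8542^0.6667 ≈ 0.9003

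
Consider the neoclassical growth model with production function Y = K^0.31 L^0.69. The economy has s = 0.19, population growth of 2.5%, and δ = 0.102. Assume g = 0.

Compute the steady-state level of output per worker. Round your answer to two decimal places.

y* = 1.20

At the steady state, Δk = 0, so s·k^α = (n + δ)·k.
Dividing both sides by k: k^(1−α) = s / (n + δ).
k^0.69 = 0.19 / (0.025 + 0.102) = 0.19 / 0.127 = 1.4961
k* = 1.4961^(1/0.69) ≈ 1.7929
y* = (k*)^α = 1.7929^0.31 ≈ 1.1984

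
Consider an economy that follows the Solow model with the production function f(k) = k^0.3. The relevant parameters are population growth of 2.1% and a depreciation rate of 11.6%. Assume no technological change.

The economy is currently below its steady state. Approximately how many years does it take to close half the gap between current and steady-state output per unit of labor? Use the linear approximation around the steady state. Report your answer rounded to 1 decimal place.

Near the steady state the convergence rate is λ = (1 − α)(n + δ).
λ = (1 − 0.3) × 0.137 = 0.7 × 0.137 = 0.0959
Half-life = ln 2 / λ = 0.6931 / 0.0959 ≈ 7.23 years

t_½ ≈ 7.2 years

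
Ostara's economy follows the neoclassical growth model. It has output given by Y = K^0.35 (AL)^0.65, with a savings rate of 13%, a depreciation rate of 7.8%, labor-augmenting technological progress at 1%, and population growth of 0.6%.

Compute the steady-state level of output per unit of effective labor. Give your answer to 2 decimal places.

Steady state requires s·f(k) = (n + g + δ)·k, i.e. s·k^α = (n + g + δ)·k.
Dividing both sides by k: k^(1−α) = s / (n + g + δ).
k^0.65 = 0.13 / (0.006 + 0.010 + 0.078) = 0.13 / 0.094 = 1.3830
k* = 1.3830^(1/0.65) ≈ 1.6468
y* = (k*)^α = 1.6468^0.35 ≈ 1.1908

y* ≈ 1.19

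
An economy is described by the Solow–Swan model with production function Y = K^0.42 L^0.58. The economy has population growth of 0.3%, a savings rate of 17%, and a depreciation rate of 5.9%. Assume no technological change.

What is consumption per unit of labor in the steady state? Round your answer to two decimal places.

c* ≈ 1.72

In steady state, investment equals break-even investment: s·k^α = (n + δ)·k.
Dividing both sides by k: k^(1−α) = s / (n + δ).
k^0.58 = 0.17 / (0.003 + 0.059) = 0.17 / 0.062 = 2.7419
k* = 2.7419^(1/0.58) ≈ 5.6920
y* = (k*)^α = 5.6920^0.42 ≈ 2.0759
c* = (1 − s)·y* = (1 − 0.17) × 2.0759 ≈ 1.7230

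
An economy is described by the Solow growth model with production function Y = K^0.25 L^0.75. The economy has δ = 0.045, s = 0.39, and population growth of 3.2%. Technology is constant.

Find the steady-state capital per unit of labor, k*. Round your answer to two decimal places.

At the steady state, Δk = 0, so s·k^α = (n + δ)·k.
Dividing both sides by k: k^(1−α) = s / (n + δ).
k^0.75 = 0.39 / (0.032 + 0.045) = 0.39 / 0.077 = 5.0649
k* = 5.0649^(1/0.75) ≈ 8.6982

k* = 8.70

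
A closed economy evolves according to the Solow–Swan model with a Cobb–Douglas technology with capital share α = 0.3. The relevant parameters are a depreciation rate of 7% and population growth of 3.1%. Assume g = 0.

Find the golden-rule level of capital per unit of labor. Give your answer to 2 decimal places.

The golden rule sets f'(k) = n + δ, i.e. α·k^(α−1) = n + δ.
So k^(1−α) = α / (n + δ) = 0.3 / 0.101 = 2.9703.
k_gold = 2.9703^(1/0.7) ≈ 4.7362

k_gold ≈ 4.74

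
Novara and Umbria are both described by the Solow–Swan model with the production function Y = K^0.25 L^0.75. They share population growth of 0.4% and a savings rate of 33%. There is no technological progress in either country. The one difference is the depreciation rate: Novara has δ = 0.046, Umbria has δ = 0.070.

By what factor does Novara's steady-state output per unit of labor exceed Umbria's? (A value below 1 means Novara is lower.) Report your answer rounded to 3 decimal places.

y*_N / y*_U ≈ 1.140

Steady-state y* = [s/(n + δ)]^(α/(1−α)), so the ratio is [ (s_N/(n + δ)_N) / (s_U/(n + δ)_U) ]^0.3333.
s_N/(n + δ)_N = 0.33/0.050 = 6.6000; s_U/(n + δ)_U = 0.33/0.074 = 4.4595.
Ratio = (6.6000/4.4595)^0.3333 = 1.4800^0.3333 ≈ 1.1396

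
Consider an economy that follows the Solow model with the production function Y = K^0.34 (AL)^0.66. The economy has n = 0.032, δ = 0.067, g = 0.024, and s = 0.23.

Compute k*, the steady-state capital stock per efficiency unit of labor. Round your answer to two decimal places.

Steady state requires s·f(k) = (n + g + δ)·k, i.e. s·k^α = (n + g + δ)·k.
Dividing both sides by k: k^(1−α) = s / (n + g + δ).
k^0.66 = 0.23 / (0.032 + 0.024 + 0.067) = 0.23 / 0.123 = 1.8699
k* = 1.8699^(1/0.66) ≈ 2.5813

k* = 2.58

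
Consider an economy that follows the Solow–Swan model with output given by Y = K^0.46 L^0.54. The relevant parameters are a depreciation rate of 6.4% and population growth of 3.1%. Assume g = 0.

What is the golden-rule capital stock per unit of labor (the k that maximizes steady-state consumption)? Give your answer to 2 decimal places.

The golden rule sets f'(k) = n + δ, i.e. α·k^(α−1) = n + δ.
So k^(1−α) = α / (n + δ) = 0.46 / 0.095 = 4.8421.
k_gold = 4.8421^(1/0.54) ≈ 18.5601

k_gold ≈ 18.56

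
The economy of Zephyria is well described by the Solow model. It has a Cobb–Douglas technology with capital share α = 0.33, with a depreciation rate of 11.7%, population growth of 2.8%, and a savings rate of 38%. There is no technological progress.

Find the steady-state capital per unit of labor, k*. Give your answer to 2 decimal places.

k* = 4.21

At the steady state, Δk = 0, so s·k^α = (n + δ)·k.
Dividing both sides by k: k^(1−α) = s / (n + δ).
k^0.67 = 0.38 / (0.028 + 0.117) = 0.38 / 0.145 = 2.6207
k* = 2.6207^(1/0.67) ≈ 4.2121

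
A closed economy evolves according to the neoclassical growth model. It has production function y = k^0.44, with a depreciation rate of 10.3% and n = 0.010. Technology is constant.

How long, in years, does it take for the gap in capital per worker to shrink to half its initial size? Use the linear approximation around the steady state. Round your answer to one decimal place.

Near the steady state the convergence rate is λ = (1 − α)(n + δ).
λ = (1 − 0.44) × 0.113 = 0.56 × 0.113 = 0.06328
Half-life = ln 2 / λ = 0.6931 / 0.06328 ≈ 10.95 years

half-life ≈ 11.0 years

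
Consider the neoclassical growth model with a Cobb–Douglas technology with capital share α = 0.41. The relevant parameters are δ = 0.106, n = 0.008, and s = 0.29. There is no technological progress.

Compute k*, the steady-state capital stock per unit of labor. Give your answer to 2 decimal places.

k* ≈ 4.87

Steady state requires s·f(k) = (n + δ)·k, i.e. s·k^α = (n + δ)·k.
Rearranging, k^(1−α) = s / (n + δ).
k^0.59 = 0.29 / (0.008 + 0.106) = 0.29 / 0.114 = 2.5439
k* = 2.5439^(1/0.59) ≈ 4.8673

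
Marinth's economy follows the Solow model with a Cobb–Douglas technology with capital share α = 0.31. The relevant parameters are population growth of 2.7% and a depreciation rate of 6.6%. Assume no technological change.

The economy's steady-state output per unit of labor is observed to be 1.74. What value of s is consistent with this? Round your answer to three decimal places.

At the steady state, Δk = 0, so s·k^α = (n + δ)·k.
Since y* = [s/(n + δ)]^(α/(1−α)), we have s/(n + δ) = (y*)^((1−α)/α) = 1.74^2.2258 = 3.4310.
Therefore s = 3.4310 × (n + δ) = 3.4310 × 0.093 = 0.3191.

s ≈ 0.319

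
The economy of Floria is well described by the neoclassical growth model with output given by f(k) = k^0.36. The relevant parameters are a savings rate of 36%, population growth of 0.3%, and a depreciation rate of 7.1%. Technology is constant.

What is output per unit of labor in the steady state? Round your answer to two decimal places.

y* ≈ 2.43

In steady state, investment equals break-even investment: s·k^α = (n + δ)·k.
Dividing both sides by k: k^(1−α) = s / (n + δ).
k^0.64 = 0.36 / (0.003 + 0.071) = 0.36 / 0.074 = 4.8649
k* = 4.8649^(1/0.64) ≈ 11.8455
y* = (k*)^α = 11.8455^0.36 ≈ 2.4349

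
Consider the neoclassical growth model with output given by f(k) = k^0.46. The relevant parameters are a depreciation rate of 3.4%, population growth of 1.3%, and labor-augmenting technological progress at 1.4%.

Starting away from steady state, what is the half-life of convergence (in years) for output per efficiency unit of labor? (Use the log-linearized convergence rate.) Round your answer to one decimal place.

t_½ ≈ 21.0 years

Near the steady state the convergence rate is λ = (1 − α)(n + g + δ).
λ = (1 − 0.46) × 0.061 = 0.54 × 0.061 = 0.03294
Half-life = ln 2 / λ = 0.6931 / 0.03294 ≈ 21.04 years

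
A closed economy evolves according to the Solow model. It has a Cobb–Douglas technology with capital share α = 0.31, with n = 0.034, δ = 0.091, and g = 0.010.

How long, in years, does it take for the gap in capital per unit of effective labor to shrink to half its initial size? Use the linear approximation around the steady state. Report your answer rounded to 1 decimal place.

Near the steady state the convergence rate is λ = (1 − α)(n + g + δ).
λ = (1 − 0.31) × 0.135 = 0.69 × 0.135 = 0.09315
Half-life = ln 2 / λ = 0.6931 / 0.09315 ≈ 7.44 years

about 7.4 years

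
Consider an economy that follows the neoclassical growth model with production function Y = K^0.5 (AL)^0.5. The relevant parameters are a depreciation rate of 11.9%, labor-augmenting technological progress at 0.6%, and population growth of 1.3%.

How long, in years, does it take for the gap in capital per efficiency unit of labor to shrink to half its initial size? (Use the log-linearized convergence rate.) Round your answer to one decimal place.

half-life ≈ 10.0 years

Near the steady state the convergence rate is λ = (1 − α)(n + g + δ).
λ = (1 − 0.5) × 0.138 = 0.5 × 0.138 = 0.0690
Half-life = ln 2 / λ = 0.6931 / 0.0690 ≈ 10.04 years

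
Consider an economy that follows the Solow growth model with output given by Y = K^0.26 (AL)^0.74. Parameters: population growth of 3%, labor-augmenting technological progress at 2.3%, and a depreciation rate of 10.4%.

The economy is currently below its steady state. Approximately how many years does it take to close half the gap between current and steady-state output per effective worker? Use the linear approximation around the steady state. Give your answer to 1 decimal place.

t_½ ≈ 6.0 years

Near the steady state the convergence rate is λ = (1 − α)(n + g + δ).
λ = (1 − 0.26) × 0.157 = 0.74 × 0.157 = 0.11618
Half-life = ln 2 / λ = 0.6931 / 0.11618 ≈ 5.97 years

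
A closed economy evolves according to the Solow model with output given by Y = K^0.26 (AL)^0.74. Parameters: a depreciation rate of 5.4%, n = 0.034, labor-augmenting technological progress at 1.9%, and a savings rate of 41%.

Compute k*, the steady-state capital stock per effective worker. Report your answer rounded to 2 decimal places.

k* ≈ 6.14

In steady state, investment equals break-even investment: s·k^α = (n + g + δ)·k.
Dividing both sides by k: k^(1−α) = s / (n + g + δ).
k^0.74 = 0.41 / (0.034 + 0.019 + 0.054) = 0.41 / 0.107 = 3.8318
k* = 3.8318^(1/0.74) ≈ 6.1430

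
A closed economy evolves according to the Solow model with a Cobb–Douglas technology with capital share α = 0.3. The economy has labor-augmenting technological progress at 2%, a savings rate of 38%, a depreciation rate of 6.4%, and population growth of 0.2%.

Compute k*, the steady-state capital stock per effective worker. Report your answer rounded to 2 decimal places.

k* ≈ 8.35

At the steady state, Δk = 0, so s·k^α = (n + g + δ)·k.
Rearranging, k^(1−α) = s / (n + g + δ).
k^0.7 = 0.38 / (0.002 + 0.020 + 0.064) = 0.38 / 0.086 = 4.4186
k* = 4.4186^(1/0.7) ≈ 8.3529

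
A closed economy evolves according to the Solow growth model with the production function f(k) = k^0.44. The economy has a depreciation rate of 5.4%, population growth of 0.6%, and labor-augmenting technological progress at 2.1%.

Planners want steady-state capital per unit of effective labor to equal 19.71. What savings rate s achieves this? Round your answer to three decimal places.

s ≈ 0.430

Steady state requires s·f(k) = (n + g + δ)·k, i.e. s·k^α = (n + g + δ)·k.
So s / (n + g + δ) = (k*)^(1−α) = 19.71^0.56 = 5.3091.
Therefore s = 5.3091 × (n + g + δ) = 5.3091 × 0.081 = 0.4300.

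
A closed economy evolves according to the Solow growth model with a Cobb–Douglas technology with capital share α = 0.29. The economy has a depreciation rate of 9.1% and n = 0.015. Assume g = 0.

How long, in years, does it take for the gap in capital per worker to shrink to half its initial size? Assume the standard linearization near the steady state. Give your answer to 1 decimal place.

half-life ≈ 9.2 years

Near the steady state the convergence rate is λ = (1 − α)(n + δ).
λ = (1 − 0.29) × 0.106 = 0.71 × 0.106 = 0.07526
Half-life = ln 2 / λ = 0.6931 / 0.07526 ≈ 9.21 years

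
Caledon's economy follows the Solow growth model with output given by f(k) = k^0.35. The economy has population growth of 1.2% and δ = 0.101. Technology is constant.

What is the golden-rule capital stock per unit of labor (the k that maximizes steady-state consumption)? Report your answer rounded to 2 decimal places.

The golden rule sets f'(k) = n + δ, i.e. α·k^(α−1) = n + δ.
So k^(1−α) = α / (n + δ) = 0.35 / 0.113 = 3.0973.
k_gold = 3.0973^(1/0.65) ≈ 5.6932

k_gold ≈ 5.69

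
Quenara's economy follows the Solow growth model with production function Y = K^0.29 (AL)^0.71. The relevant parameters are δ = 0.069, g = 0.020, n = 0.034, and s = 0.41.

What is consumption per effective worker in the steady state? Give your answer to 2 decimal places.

Steady state requires s·f(k) = (n + g + δ)·k, i.e. s·k^α = (n + g + δ)·k.
Dividing both sides by k: k^(1−α) = s / (n + g + δ).
k^0.71 = 0.41 / (0.034 + 0.020 + 0.069) = 0.41 / 0.123 = 3.3333
k* = 3.3333^(1/0.71) ≈ 5.4506
y* = (k*)^α = 5.4506^0.29 ≈ 1.6352
c* = (1 − s)·y* = (1 − 0.41) × 1.6352 ≈ 0.9648

c* = 0.96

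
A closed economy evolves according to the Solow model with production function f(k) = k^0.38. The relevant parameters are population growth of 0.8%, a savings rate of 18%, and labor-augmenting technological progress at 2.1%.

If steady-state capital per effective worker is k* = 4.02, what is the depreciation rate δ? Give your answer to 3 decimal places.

In steady state, investment equals break-even investment: s·k^α = (n + g + δ)·k.
So s / (n + g + δ) = (k*)^(1−α) = 4.02^0.62 = 2.3693.
Therefore n + g + δ = s / 2.3693 = 0.18 / 2.3693 = 0.0760, so δ = 0.0760 − 0.029 = 0.0470.

δ ≈ 0.047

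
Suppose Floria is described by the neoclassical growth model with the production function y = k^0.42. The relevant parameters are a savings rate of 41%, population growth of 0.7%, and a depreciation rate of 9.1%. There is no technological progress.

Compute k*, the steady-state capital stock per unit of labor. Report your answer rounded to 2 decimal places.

Steady state requires s·f(k) = (n + δ)·k, i.e. s·k^α = (n + δ)·k.
Rearranging, k^(1−α) = s / (n + δ).
k^0.58 = 0.41 / (0.007 + 0.091) = 0.41 / 0.098 = 4.1837
k* = 4.1837^(1/0.58) ≈ 11.7939

k* ≈ 11.79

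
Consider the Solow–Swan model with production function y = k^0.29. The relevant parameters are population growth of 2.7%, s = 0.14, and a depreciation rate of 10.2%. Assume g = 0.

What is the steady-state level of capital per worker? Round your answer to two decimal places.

k* = 1.12

Steady state requires s·f(k) = (n + δ)·k, i.e. s·k^α = (n + δ)·k.
Dividing both sides by k: k^(1−α) = s / (n + δ).
k^0.71 = 0.14 / (0.027 + 0.102) = 0.14 / 0.129 = 1.0853
k* = 1.0853^(1/0.71) ≈ 1.1222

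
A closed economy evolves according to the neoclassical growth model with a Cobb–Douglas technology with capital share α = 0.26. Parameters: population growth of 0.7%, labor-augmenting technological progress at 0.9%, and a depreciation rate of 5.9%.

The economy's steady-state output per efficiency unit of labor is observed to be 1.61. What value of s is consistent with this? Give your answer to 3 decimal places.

s ≈ 0.291

At the steady state, Δk = 0, so s·k^α = (n + g + δ)·k.
Since y* = [s/(n + g + δ)]^(α/(1−α)), we have s/(n + g + δ) = (y*)^((1−α)/α) = 1.61^2.8462 = 3.8785.
Therefore s = 3.8785 × (n + g + δ) = 3.8785 × 0.075 = 0.2909.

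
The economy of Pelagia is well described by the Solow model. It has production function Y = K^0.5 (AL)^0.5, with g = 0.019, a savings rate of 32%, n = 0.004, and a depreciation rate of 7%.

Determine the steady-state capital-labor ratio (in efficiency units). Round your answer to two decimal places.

At the steady state, Δk = 0, so s·k^α = (n + g + δ)·k.
Dividing both sides by k: k^(1−α) = s / (n + g + δ).
k^0.5 = 0.32 / (0.004 + 0.019 + 0.070) = 0.32 / 0.093 = 3.4409
k* = 3.4409^(1/0.5) ≈ 11.8398

k* = 11.84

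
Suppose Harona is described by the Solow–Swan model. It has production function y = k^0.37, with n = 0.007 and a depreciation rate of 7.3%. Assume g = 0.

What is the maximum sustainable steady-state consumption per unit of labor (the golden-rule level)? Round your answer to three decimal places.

At the golden rule, f'(k) = n + δ, so α·k^(α−1) = n + δ and k_gold = (α/(n + δ))^(1/(1−α)).
k_gold = (0.37/0.080)^(1/0.63) = 4.6250^1.5873 ≈ 11.3693
c_gold = f(k_gold) − (n + δ)·k_gold = 2.4582 − 0.080×11.3693 ≈ 1.5487

c_gold ≈ 1.549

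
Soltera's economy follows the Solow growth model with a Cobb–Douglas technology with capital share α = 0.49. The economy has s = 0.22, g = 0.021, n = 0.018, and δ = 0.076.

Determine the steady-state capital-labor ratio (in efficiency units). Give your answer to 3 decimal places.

At the steady state, Δk = 0, so s·k^α = (n + g + δ)·k.
Rearranging, k^(1−α) = s / (n + g + δ).
k^0.51 = 0.22 / (0.018 + 0.021 + 0.076) = 0.22 / 0.115 = 1.9130
k* = 1.9130^(1/0.51) ≈ 3.5677

k* = 3.568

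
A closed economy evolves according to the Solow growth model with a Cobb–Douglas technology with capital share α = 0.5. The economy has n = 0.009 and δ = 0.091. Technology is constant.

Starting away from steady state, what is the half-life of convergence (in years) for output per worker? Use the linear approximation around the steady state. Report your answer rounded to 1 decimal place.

half-life ≈ 13.9 years

Near the steady state the convergence rate is λ = (1 − α)(n + δ).
λ = (1 − 0.5) × 0.100 = 0.5 × 0.100 = 0.0500
Half-life = ln 2 / λ = 0.6931 / 0.0500 ≈ 13.86 years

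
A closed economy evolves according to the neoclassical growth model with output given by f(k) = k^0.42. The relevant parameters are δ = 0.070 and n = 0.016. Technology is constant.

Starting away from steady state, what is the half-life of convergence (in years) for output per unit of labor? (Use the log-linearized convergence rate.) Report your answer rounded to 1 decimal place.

Near the steady state the convergence rate is λ = (1 − α)(n + δ).
λ = (1 − 0.42) × 0.086 = 0.58 × 0.086 = 0.04988
Half-life = ln 2 / λ = 0.6931 / 0.04988 ≈ 13.90 years

half-life ≈ 13.9 years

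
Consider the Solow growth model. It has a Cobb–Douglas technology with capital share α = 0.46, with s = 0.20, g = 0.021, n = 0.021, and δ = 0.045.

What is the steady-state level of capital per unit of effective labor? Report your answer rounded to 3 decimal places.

Steady state requires s·f(k) = (n + g + δ)·k, i.e. s·k^α = (n + g + δ)·k.
Dividing both sides by k: k^(1−α) = s / (n + g + δ).
k^0.54 = 0.20 / (0.021 + 0.021 + 0.045) = 0.20 / 0.087 = 2.2989
k* = 2.2989^(1/0.54) ≈ 4.6718

k* = 4.672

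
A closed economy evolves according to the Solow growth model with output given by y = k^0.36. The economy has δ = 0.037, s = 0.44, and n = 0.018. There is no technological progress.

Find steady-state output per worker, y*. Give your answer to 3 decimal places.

y* ≈ 3.221

Steady state requires s·f(k) = (n + δ)·k, i.e. s·k^α = (n + δ)·k.
Dividing both sides by k: k^(1−α) = s / (n + δ).
k^0.64 = 0.44 / (0.018 + 0.037) = 0.44 / 0.055 = 8.0000
k* = 8.0000^(1/0.64) ≈ 25.7678
y* = (k*)^α = 25.7678^0.36 ≈ 3.2210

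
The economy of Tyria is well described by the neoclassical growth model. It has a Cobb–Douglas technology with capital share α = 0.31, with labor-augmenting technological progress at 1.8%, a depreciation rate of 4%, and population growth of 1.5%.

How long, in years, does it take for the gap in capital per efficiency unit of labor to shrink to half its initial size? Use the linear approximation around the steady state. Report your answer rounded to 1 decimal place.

Near the steady state the convergence rate is λ = (1 − α)(n + g + δ).
λ = (1 − 0.31) × 0.073 = 0.69 × 0.073 = 0.05037
Half-life = ln 2 / λ = 0.6931 / 0.05037 ≈ 13.76 years

t_½ ≈ 13.8 years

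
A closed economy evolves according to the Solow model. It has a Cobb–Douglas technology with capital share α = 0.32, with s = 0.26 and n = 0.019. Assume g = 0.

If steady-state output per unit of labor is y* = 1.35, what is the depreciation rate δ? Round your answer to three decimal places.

δ ≈ 0.118

Steady state requires s·f(k) = (n + δ)·k, i.e. s·k^α = (n + δ)·k.
Since y* = [s/(n + δ)]^(α/(1−α)), we have s/(n + δ) = (y*)^((1−α)/α) = 1.35^2.125 = 1.8922.
Therefore n + δ = s / 1.8922 = 0.26 / 1.8922 = 0.1374, so δ = 0.1374 − 0.019 = 0.1184.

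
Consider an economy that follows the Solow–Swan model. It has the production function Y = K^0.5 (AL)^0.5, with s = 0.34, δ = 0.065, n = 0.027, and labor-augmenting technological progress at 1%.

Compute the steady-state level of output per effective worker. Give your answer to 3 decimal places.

y* = 3.333

At the steady state, Δk = 0, so s·k^α = (n + g + δ)·k.
Rearranging, k^(1−α) = s / (n + g + δ).
k^0.5 = 0.34 / (0.027 + 0.010 + 0.065) = 0.34 / 0.102 = 3.3333
k* = 3.3333^(1/0.5) ≈ 11.1109
y* = (k*)^α = 11.1109^0.5 ≈ 3.3333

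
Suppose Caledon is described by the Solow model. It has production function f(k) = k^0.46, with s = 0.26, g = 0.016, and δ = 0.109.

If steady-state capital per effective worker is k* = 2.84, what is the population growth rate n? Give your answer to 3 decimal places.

In steady state, investment equals break-even investment: s·k^α = (n + g + δ)·k.
So s / (n + g + δ) = (k*)^(1−α) = 2.84^0.54 = 1.7571.
Therefore n + g + δ = s / 1.7571 = 0.26 / 1.7571 = 0.1480, so n = 0.1480 − 0.125 = 0.0230.

n ≈ 0.023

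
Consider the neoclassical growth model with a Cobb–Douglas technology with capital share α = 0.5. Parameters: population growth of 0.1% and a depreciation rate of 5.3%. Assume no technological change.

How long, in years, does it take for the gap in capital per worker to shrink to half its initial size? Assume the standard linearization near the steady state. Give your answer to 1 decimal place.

half-life ≈ 25.7 years

Near the steady state the convergence rate is λ = (1 − α)(n + δ).
λ = (1 − 0.5) × 0.054 = 0.5 × 0.054 = 0.0270
Half-life = ln 2 / λ = 0.6931 / 0.0270 ≈ 25.67 years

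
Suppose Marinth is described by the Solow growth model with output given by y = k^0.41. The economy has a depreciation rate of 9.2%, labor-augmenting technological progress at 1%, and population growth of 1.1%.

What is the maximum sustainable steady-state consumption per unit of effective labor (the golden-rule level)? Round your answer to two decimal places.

At the golden rule, f'(k) = n + g + δ, so α·k^(α−1) = n + g + δ and k_gold = (α/(n + g + δ))^(1/(1−α)).
k_gold = (0.41/0.113)^(1/0.59) = 3.6283^1.6949 ≈ 8.8847
c_gold = f(k_gold) − (n + g + δ)·k_gold = 2.4487 − 0.113×8.8847 ≈ 1.4447

c_gold ≈ 1.44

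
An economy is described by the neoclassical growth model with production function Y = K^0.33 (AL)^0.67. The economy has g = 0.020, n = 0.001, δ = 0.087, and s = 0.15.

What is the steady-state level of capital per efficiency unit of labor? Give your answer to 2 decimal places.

k* ≈ 1.63

In steady state, investment equals break-even investment: s·k^α = (n + g + δ)·k.
Dividing both sides by k: k^(1−α) = s / (n + g + δ).
k^0.67 = 0.15 / (0.001 + 0.020 + 0.087) = 0.15 / 0.108 = 1.3889
k* = 1.3889^(1/0.67) ≈ 1.6328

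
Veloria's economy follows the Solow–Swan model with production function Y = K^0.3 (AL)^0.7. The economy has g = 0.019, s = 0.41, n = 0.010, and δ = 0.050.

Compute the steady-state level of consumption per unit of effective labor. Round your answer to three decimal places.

At the steady state, Δk = 0, so s·k^α = (n + g + δ)·k.
Rearranging, k^(1−α) = s / (n + g + δ).
k^0.7 = 0.41 / (0.010 + 0.019 + 0.050) = 0.41 / 0.079 = 5.1899
k* = 5.1899^(1/0.7) ≈ 10.5113
y* = (k*)^α = 10.5113^0.3 ≈ 2.0253
c* = (1 − s)·y* = (1 − 0.41) × 2.0253 ≈ 1.1949

c* = 1.195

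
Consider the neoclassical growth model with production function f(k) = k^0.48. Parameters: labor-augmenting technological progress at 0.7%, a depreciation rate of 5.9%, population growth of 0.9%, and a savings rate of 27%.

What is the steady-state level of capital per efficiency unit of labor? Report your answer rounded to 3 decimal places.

k* = 11.744

Steady state requires s·f(k) = (n + g + δ)·k, i.e. s·k^α = (n + g + δ)·k.
Rearranging, k^(1−α) = s / (n + g + δ).
k^0.52 = 0.27 / (0.009 + 0.007 + 0.059) = 0.27 / 0.075 = 3.6000
k* = 3.6000^(1/0.52) ≈ 11.7439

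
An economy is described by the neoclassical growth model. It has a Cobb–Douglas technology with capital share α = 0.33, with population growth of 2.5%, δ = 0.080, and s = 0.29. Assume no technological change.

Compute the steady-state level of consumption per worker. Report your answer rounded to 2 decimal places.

Steady state requires s·f(k) = (n + δ)·k, i.e. s·k^α = (n + δ)·k.
Dividing both sides by k: k^(1−α) = s / (n + δ).
k^0.67 = 0.29 / (0.025 + 0.080) = 0.29 / 0.105 = 2.7619
k* = 2.7619^(1/0.67) ≈ 4.5553
y* = (k*)^α = 4.5553^0.33 ≈ 1.6493
c* = (1 − s)·y* = (1 − 0.29) × 1.6493 ≈ 1.1710

c* ≈ 1.17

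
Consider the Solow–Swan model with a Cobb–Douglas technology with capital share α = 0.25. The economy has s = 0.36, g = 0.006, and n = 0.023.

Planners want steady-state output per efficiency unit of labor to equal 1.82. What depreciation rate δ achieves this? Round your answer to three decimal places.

Steady state requires s·f(k) = (n + g + δ)·k, i.e. s·k^α = (n + g + δ)·k.
Since y* = [s/(n + g + δ)]^(α/(1−α)), we have s/(n + g + δ) = (y*)^((1−α)/α) = 1.82^3 = 6.0286.
Therefore n + g + δ = s / 6.0286 = 0.36 / 6.0286 = 0.0597, so δ = 0.0597 − 0.029 = 0.0307.

δ ≈ 0.031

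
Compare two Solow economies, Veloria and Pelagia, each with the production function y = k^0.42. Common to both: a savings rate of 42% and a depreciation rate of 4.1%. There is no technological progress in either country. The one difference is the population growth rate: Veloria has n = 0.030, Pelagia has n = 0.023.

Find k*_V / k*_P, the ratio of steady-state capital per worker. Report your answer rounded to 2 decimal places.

Steady-state k* = [s/(n + δ)]^(1/(1−α)), so the ratio is [ (s_V/(n + δ)_V) / (s_P/(n + δ)_P) ]^1.7241.
s_V/(n + δ)_V = 0.42/0.071 = 5.9155; s_P/(n + δ)_P = 0.42/0.064 = 6.5625.
Ratio = (5.9155/6.5625)^1.7241 = 0.9014^1.7241 ≈ 0.8361

ratio ≈ 0.84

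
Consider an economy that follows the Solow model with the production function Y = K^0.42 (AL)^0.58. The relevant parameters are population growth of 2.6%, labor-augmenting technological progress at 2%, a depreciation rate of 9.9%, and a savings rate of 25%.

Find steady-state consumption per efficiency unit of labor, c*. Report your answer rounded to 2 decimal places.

In steady state, investment equals break-even investment: s·k^α = (n + g + δ)·k.
Rearranging, k^(1−α) = s / (n + g + δ).
k^0.58 = 0.25 / (0.026 + 0.020 + 0.099) = 0.25 / 0.145 = 1.7241
k* = 1.7241^(1/0.58) ≈ 2.5578
y* = (k*)^α = 2.5578^0.42 ≈ 1.4836
c* = (1 − s)·y* = (1 − 0.25) × 1.4836 ≈ 1.1127

c* ≈ 1.11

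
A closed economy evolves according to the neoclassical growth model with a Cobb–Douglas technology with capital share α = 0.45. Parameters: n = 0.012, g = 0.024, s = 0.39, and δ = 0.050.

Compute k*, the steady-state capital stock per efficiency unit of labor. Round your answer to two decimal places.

k* ≈ 15.62

In steady state, investment equals break-even investment: s·k^α = (n + g + δ)·k.
Rearranging, k^(1−α) = s / (n + g + δ).
k^0.55 = 0.39 / (0.012 + 0.024 + 0.050) = 0.39 / 0.086 = 4.5349
k* = 4.5349^(1/0.55) ≈ 15.6228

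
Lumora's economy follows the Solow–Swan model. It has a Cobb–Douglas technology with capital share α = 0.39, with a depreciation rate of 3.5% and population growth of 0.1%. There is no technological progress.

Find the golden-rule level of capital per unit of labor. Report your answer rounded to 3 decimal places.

The golden rule sets f'(k) = n + δ, i.e. α·k^(α−1) = n + δ.
So k^(1−α) = α / (n + δ) = 0.39 / 0.036 = 10.8333.
k_gold = 10.8333^(1/0.61) ≈ 49.6969

k_gold ≈ 49.697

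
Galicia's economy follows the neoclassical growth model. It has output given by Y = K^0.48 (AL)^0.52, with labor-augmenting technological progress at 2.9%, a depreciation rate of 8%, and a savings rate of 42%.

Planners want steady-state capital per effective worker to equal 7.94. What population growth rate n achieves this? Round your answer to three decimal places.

n ≈ 0.034

At the steady state, Δk = 0, so s·k^α = (n + g + δ)·k.
So s / (n + g + δ) = (k*)^(1−α) = 7.94^0.52 = 2.9370.
Therefore n + g + δ = s / 2.9370 = 0.42 / 2.9370 = 0.1430, so n = 0.1430 − 0.109 = 0.0340.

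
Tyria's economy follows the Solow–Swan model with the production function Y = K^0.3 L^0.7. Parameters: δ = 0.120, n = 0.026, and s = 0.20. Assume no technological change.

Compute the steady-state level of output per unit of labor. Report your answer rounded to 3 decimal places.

y* = 1.144

In steady state, investment equals break-even investment: s·k^α = (n + δ)·k.
Rearranging, k^(1−α) = s / (n + δ).
k^0.7 = 0.20 / (0.026 + 0.120) = 0.20 / 0.146 = 1.3699
k* = 1.3699^(1/0.7) ≈ 1.5677
y* = (k*)^α = 1.5677^0.3 ≈ 1.1444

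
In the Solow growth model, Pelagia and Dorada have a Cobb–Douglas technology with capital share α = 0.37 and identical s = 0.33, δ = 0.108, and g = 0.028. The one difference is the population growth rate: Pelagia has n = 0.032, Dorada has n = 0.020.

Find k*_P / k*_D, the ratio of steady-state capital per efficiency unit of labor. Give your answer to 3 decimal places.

ratio ≈ 0.889

Steady-state k* = [s/(n + g + δ)]^(1/(1−α)), so the ratio is [ (s_P/(n + g + δ)_P) / (s_D/(n + g + δ)_D) ]^1.5873.
s_P/(n + g + δ)_P = 0.33/0.168 = 1.9643; s_D/(n + g + δ)_D = 0.33/0.156 = 2.1154.
Ratio = (1.9643/2.1154)^1.5873 = 0.9286^1.5873 ≈ 0.8891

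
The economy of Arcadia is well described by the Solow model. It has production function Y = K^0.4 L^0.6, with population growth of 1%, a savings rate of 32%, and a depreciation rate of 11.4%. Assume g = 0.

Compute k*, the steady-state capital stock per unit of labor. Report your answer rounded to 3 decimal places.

At the steady state, Δk = 0, so s·k^α = (n + δ)·k.
Dividing both sides by k: k^(1−α) = s / (n + δ).
k^0.6 = 0.32 / (0.010 + 0.114) = 0.32 / 0.124 = 2.5806
k* = 2.5806^(1/0.6) ≈ 4.8551

k* ≈ 4.855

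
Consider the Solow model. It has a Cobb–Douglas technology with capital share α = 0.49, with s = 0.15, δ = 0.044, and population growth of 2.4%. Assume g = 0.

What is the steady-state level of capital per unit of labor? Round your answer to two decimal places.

k* = 4.72

In steady state, investment equals break-even investment: s·k^α = (n + δ)·k.
Dividing both sides by k: k^(1−α) = s / (n + δ).
k^0.51 = 0.15 / (0.024 + 0.044) = 0.15 / 0.068 = 2.2059
k* = 2.2059^(1/0.51) ≈ 4.7173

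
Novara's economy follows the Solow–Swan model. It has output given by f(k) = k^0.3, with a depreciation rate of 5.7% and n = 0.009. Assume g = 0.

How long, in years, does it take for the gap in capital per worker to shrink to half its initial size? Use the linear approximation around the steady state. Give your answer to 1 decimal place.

Near the steady state the convergence rate is λ = (1 − α)(n + δ).
λ = (1 − 0.3) × 0.066 = 0.7 × 0.066 = 0.0462
Half-life = ln 2 / λ = 0.6931 / 0.0462 ≈ 15.00 years

t_½ ≈ 15.0 years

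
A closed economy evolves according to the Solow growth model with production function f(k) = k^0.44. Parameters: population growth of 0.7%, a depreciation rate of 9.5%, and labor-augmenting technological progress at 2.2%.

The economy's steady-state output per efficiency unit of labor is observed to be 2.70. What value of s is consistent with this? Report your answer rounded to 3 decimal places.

s ≈ 0.439

Steady state requires s·f(k) = (n + g + δ)·k, i.e. s·k^α = (n + g + δ)·k.
Since y* = [s/(n + g + δ)]^(α/(1−α)), we have s/(n + g + δ) = (y*)^((1−α)/α) = 2.70^1.2727 = 3.5399.
Therefore s = 3.5399 × (n + g + δ) = 3.5399 × 0.124 = 0.4389.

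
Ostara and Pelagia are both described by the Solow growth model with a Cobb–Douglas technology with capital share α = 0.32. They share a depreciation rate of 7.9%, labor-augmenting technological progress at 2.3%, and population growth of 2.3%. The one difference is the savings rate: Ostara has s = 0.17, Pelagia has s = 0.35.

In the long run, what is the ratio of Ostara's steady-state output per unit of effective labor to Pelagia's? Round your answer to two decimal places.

y*_O / y*_P ≈ 0.71

Steady-state y* = [s/(n + g + δ)]^(α/(1−α)), so the ratio is [ (s_O/(n + g + δ)_O) / (s_P/(n + g + δ)_P) ]^0.4706.
s_O/(n + g + δ)_O = 0.17/0.125 = 1.3600; s_P/(n + g + δ)_P = 0.35/0.125 = 2.8000.
Ratio = (1.3600/2.8000)^0.4706 = 0.4857^0.4706 ≈ 0.7119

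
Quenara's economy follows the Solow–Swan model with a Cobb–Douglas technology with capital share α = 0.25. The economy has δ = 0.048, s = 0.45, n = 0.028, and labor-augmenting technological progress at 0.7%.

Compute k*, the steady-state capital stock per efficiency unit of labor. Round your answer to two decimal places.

k* = 9.52

Steady state requires s·f(k) = (n + g + δ)·k, i.e. s·k^α = (n + g + δ)·k.
Rearranging, k^(1−α) = s / (n + g + δ).
k^0.75 = 0.45 / (0.028 + 0.007 + 0.048) = 0.45 / 0.083 = 5.4217
k* = 5.4217^(1/0.75) ≈ 9.5246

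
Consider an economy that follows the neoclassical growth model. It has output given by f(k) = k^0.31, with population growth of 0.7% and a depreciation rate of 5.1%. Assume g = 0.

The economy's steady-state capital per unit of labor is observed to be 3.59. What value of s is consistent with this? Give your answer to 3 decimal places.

s ≈ 0.140

At the steady state, Δk = 0, so s·k^α = (n + δ)·k.
So s / (n + δ) = (k*)^(1−α) = 3.59^0.69 = 2.4155.
Therefore s = 2.4155 × (n + δ) = 2.4155 × 0.058 = 0.1401.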